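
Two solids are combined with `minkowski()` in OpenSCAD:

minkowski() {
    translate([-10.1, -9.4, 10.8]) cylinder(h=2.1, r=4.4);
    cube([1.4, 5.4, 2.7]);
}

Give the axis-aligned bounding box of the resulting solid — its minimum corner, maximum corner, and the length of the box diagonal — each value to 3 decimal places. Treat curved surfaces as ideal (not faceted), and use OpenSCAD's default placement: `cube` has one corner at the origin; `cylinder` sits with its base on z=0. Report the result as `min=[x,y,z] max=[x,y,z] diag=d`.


A = translate([-10.1, -9.4, 10.8]) cylinder(h=2.1, r=4.4) → bbox [-14.5,-13.8,10.8] .. [-5.7,-5,12.9]
B = cube([1.4, 5.4, 2.7]) → bbox [0,0,0] .. [1.4,5.4,2.7]
lo = A.lo+B.lo = [-14.5+0, -13.8+0, 10.8+0] = [-14.500,-13.800,10.800]
hi = A.hi+B.hi = [-5.7+1.4, -5+5.4, 12.9+2.7] = [-4.300,0.400,15.600]
diag = √(10.2²+14.2²+4.8²) = √328.72 = 18.131

min=[-14.500,-13.800,10.800] max=[-4.300,0.400,15.600] diag=18.131


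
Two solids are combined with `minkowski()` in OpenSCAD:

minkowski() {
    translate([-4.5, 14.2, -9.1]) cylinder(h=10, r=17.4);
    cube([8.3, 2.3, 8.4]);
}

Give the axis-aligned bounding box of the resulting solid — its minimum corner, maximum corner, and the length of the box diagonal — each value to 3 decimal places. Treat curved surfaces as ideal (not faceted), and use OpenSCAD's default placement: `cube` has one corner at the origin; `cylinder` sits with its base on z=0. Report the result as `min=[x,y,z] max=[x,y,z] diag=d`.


A = translate([-4.5, 14.2, -9.1]) cylinder(h=10, r=17.4) → bbox [-21.9,-3.2,-9.1] .. [12.9,31.6,0.9]
B = cube([8.3, 2.3, 8.4]) → bbox [0,0,0] .. [8.3,2.3,8.4]
lo = A.lo+B.lo = [-21.9+0, -3.2+0, -9.1+0] = [-21.900,-3.200,-9.100]
hi = A.hi+B.hi = [12.9+8.3, 31.6+2.3, 0.9+8.4] = [21.200,33.900,9.300]
diag = √(43.1²+37.1²+18.4²) = √3572.58 = 59.771

min=[-21.900,-3.200,-9.100] max=[21.200,33.900,9.300] diag=59.771


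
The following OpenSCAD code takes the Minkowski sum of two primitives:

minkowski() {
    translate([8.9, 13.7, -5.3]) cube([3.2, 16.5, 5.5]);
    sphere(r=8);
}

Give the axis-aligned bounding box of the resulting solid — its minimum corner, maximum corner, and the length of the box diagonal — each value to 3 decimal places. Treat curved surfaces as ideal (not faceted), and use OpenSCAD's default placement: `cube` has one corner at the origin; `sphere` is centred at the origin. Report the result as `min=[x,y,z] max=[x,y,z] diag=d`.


A = translate([8.9, 13.7, -5.3]) cube([3.2, 16.5, 5.5]) → bbox [8.9,13.7,-5.3] .. [12.1,30.2,0.2]
B = sphere(r=8) → bbox [-8,-8,-8] .. [8,8,8]
lo = A.lo+B.lo = [8.9-8, 13.7-8, -5.3-8] = [0.900,5.700,-13.300]
hi = A.hi+B.hi = [12.1+8, 30.2+8, 0.2+8] = [20.100,38.200,8.200]
diag = √(19.2²+32.5²+21.5²) = √1887.14 = 43.441

min=[0.900,5.700,-13.300] max=[20.100,38.200,8.200] diag=43.441


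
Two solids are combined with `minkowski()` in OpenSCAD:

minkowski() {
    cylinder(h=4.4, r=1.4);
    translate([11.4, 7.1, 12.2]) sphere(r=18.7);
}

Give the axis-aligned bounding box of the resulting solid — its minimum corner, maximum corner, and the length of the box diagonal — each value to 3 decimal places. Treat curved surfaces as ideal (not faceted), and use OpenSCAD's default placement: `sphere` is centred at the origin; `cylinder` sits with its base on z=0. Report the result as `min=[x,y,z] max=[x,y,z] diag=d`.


min=[-8.700,-13.000,-6.500] max=[31.500,27.200,35.300] diag=70.564

A = translate([11.4, 7.1, 12.2]) sphere(r=18.7) → bbox [-7.3,-11.6,-6.5] .. [30.1,25.8,30.9]
B = cylinder(h=4.4, r=1.4) → bbox [-1.4,-1.4,0] .. [1.4,1.4,4.4]
lo = A.lo+B.lo = [-7.3-1.4, -11.6-1.4, -6.5+0] = [-8.700,-13.000,-6.500]
hi = A.hi+B.hi = [30.1+1.4, 25.8+1.4, 30.9+4.4] = [31.500,27.200,35.300]
diag = √(40.2²+40.2²+41.8²) = √4979.32 = 70.564


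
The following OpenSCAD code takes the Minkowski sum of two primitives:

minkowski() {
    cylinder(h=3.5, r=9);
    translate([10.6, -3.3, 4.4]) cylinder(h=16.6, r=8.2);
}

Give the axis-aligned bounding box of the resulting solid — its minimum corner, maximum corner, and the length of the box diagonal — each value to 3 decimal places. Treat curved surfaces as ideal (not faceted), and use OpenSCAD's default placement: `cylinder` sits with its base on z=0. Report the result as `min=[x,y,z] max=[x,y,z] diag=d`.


A = translate([10.6, -3.3, 4.4]) cylinder(h=16.6, r=8.2) → bbox [2.4,-11.5,4.4] .. [18.8,4.9,21]
B = cylinder(h=3.5, r=9) → bbox [-9,-9,0] .. [9,9,3.5]
lo = A.lo+B.lo = [2.4-9, -11.5-9, 4.4+0] = [-6.600,-20.500,4.400]
hi = A.hi+B.hi = [18.8+9, 4.9+9, 21+3.5] = [27.800,13.900,24.500]
diag = √(34.4²+34.4²+20.1²) = √2770.73 = 52.638

min=[-6.600,-20.500,4.400] max=[27.800,13.900,24.500] diag=52.638


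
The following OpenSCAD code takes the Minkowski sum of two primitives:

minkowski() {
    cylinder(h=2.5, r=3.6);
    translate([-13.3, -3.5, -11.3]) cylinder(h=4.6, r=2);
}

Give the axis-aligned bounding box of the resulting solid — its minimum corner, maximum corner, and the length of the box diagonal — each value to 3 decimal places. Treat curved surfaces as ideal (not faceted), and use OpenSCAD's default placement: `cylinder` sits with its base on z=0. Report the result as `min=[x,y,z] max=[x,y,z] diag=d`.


A = translate([-13.3, -3.5, -11.3]) cylinder(h=4.6, r=2) → bbox [-15.3,-5.5,-11.3] .. [-11.3,-1.5,-6.7]
B = cylinder(h=2.5, r=3.6) → bbox [-3.6,-3.6,0] .. [3.6,3.6,2.5]
lo = A.lo+B.lo = [-15.3-3.6, -5.5-3.6, -11.3+0] = [-18.900,-9.100,-11.300]
hi = A.hi+B.hi = [-11.3+3.6, -1.5+3.6, -6.7+2.5] = [-7.700,2.100,-4.200]
diag = √(11.2²+11.2²+7.1²) = √301.29 = 17.358

min=[-18.900,-9.100,-11.300] max=[-7.700,2.100,-4.200] diag=17.358


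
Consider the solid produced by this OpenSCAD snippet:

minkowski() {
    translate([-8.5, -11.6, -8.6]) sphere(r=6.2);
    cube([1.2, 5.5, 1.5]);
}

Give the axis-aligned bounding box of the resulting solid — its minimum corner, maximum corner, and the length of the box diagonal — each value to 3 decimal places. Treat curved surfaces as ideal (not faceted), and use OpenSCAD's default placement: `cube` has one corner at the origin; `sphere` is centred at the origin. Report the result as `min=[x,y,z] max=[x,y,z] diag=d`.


A = translate([-8.5, -11.6, -8.6]) sphere(r=6.2) → bbox [-14.7,-17.8,-14.8] .. [-2.3,-5.4,-2.4]
B = cube([1.2, 5.5, 1.5]) → bbox [0,0,0] .. [1.2,5.5,1.5]
lo = A.lo+B.lo = [-14.7+0, -17.8+0, -14.8+0] = [-14.700,-17.800,-14.800]
hi = A.hi+B.hi = [-2.3+1.2, -5.4+5.5, -2.4+1.5] = [-1.100,0.100,-0.900]
diag = √(13.6²+17.9²+13.9²) = √698.58 = 26.431

min=[-14.700,-17.800,-14.800] max=[-1.100,0.100,-0.900] diag=26.431


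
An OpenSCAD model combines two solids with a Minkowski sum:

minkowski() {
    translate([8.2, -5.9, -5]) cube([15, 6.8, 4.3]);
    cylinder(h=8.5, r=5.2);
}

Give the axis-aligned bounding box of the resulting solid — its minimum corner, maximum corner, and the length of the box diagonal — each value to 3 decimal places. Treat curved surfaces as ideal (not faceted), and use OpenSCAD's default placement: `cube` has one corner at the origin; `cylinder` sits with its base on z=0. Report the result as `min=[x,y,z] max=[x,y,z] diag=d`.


A = translate([8.2, -5.9, -5]) cube([15, 6.8, 4.3]) → bbox [8.2,-5.9,-5] .. [23.2,0.9,-0.7]
B = cylinder(h=8.5, r=5.2) → bbox [-5.2,-5.2,0] .. [5.2,5.2,8.5]
lo = A.lo+B.lo = [8.2-5.2, -5.9-5.2, -5+0] = [3.000,-11.100,-5.000]
hi = A.hi+B.hi = [23.2+5.2, 0.9+5.2, -0.7+8.5] = [28.400,6.100,7.800]
diag = √(25.4²+17.2²+12.8²) = √1104.84 = 33.239

min=[3.000,-11.100,-5.000] max=[28.400,6.100,7.800] diag=33.239


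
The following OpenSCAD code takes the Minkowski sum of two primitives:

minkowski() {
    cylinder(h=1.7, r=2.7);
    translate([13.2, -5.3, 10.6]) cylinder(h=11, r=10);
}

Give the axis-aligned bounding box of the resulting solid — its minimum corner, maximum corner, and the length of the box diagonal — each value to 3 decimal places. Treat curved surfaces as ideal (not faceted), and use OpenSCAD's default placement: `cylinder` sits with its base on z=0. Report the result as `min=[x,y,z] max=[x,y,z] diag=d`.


A = translate([13.2, -5.3, 10.6]) cylinder(h=11, r=10) → bbox [3.2,-15.3,10.6] .. [23.2,4.7,21.6]
B = cylinder(h=1.7, r=2.7) → bbox [-2.7,-2.7,0] .. [2.7,2.7,1.7]
lo = A.lo+B.lo = [3.2-2.7, -15.3-2.7, 10.6+0] = [0.500,-18.000,10.600]
hi = A.hi+B.hi = [23.2+2.7, 4.7+2.7, 21.6+1.7] = [25.900,7.400,23.300]
diag = √(25.4²+25.4²+12.7²) = √1451.61 = 38.100

min=[0.500,-18.000,10.600] max=[25.900,7.400,23.300] diag=38.100


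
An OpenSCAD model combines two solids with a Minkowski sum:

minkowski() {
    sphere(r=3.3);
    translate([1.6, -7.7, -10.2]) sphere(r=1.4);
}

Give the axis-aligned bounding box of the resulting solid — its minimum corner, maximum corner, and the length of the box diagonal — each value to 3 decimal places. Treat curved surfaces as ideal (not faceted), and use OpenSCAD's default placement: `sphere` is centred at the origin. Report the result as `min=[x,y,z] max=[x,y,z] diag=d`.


min=[-3.100,-12.400,-14.900] max=[6.300,-3.000,-5.500] diag=16.281

A = translate([1.6, -7.7, -10.2]) sphere(r=1.4) → bbox [0.2,-9.1,-11.6] .. [3,-6.3,-8.8]
B = sphere(r=3.3) → bbox [-3.3,-3.3,-3.3] .. [3.3,3.3,3.3]
lo = A.lo+B.lo = [0.2-3.3, -9.1-3.3, -11.6-3.3] = [-3.100,-12.400,-14.900]
hi = A.hi+B.hi = [3+3.3, -6.3+3.3, -8.8+3.3] = [6.300,-3.000,-5.500]
diag = √(9.4²+9.4²+9.4²) = √265.08 = 16.281


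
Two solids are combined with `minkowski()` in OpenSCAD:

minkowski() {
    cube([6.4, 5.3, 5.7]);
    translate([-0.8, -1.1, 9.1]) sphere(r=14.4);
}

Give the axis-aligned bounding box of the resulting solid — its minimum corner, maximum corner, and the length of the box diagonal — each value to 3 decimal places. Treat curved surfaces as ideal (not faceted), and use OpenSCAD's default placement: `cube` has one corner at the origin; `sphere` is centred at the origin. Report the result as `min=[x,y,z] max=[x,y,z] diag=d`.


A = translate([-0.8, -1.1, 9.1]) sphere(r=14.4) → bbox [-15.2,-15.5,-5.3] .. [13.6,13.3,23.5]
B = cube([6.4, 5.3, 5.7]) → bbox [0,0,0] .. [6.4,5.3,5.7]
lo = A.lo+B.lo = [-15.2+0, -15.5+0, -5.3+0] = [-15.200,-15.500,-5.300]
hi = A.hi+B.hi = [13.6+6.4, 13.3+5.3, 23.5+5.7] = [20.000,18.600,29.200]
diag = √(35.2²+34.1²+34.5²) = √3592.1 = 59.934

min=[-15.200,-15.500,-5.300] max=[20.000,18.600,29.200] diag=59.934


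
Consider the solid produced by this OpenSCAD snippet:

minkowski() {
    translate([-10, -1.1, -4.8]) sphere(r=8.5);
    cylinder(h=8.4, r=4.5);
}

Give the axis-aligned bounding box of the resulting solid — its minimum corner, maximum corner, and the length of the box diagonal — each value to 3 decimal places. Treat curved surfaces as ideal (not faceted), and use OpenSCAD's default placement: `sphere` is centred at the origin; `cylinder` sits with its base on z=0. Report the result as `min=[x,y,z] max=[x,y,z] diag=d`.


A = translate([-10, -1.1, -4.8]) sphere(r=8.5) → bbox [-18.5,-9.6,-13.3] .. [-1.5,7.4,3.7]
B = cylinder(h=8.4, r=4.5) → bbox [-4.5,-4.5,0] .. [4.5,4.5,8.4]
lo = A.lo+B.lo = [-18.5-4.5, -9.6-4.5, -13.3+0] = [-23.000,-14.100,-13.300]
hi = A.hi+B.hi = [-1.5+4.5, 7.4+4.5, 3.7+8.4] = [3.000,11.900,12.100]
diag = √(26²+26²+25.4²) = √1997.16 = 44.690

min=[-23.000,-14.100,-13.300] max=[3.000,11.900,12.100] diag=44.690


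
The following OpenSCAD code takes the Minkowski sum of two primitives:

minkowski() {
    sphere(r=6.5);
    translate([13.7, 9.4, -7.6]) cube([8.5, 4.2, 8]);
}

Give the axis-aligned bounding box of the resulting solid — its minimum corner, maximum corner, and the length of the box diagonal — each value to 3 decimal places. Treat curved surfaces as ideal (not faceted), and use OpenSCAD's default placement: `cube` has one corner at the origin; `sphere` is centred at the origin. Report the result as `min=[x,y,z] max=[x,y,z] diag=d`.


A = translate([13.7, 9.4, -7.6]) cube([8.5, 4.2, 8]) → bbox [13.7,9.4,-7.6] .. [22.2,13.6,0.4]
B = sphere(r=6.5) → bbox [-6.5,-6.5,-6.5] .. [6.5,6.5,6.5]
lo = A.lo+B.lo = [13.7-6.5, 9.4-6.5, -7.6-6.5] = [7.200,2.900,-14.100]
hi = A.hi+B.hi = [22.2+6.5, 13.6+6.5, 0.4+6.5] = [28.700,20.100,6.900]
diag = √(21.5²+17.2²+21²) = √1199.09 = 34.628

min=[7.200,2.900,-14.100] max=[28.700,20.100,6.900] diag=34.628


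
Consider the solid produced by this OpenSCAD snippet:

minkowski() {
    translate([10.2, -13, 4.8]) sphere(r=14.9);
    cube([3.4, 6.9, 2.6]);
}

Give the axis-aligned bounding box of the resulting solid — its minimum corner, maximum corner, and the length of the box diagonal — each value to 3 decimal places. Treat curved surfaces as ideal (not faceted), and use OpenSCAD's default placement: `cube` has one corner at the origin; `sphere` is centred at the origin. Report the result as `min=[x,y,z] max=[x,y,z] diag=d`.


A = translate([10.2, -13, 4.8]) sphere(r=14.9) → bbox [-4.7,-27.9,-10.1] .. [25.1,1.9,19.7]
B = cube([3.4, 6.9, 2.6]) → bbox [0,0,0] .. [3.4,6.9,2.6]
lo = A.lo+B.lo = [-4.7+0, -27.9+0, -10.1+0] = [-4.700,-27.900,-10.100]
hi = A.hi+B.hi = [25.1+3.4, 1.9+6.9, 19.7+2.6] = [28.500,8.800,22.300]
diag = √(33.2²+36.7²+32.4²) = √3498.89 = 59.151

min=[-4.700,-27.900,-10.100] max=[28.500,8.800,22.300] diag=59.151


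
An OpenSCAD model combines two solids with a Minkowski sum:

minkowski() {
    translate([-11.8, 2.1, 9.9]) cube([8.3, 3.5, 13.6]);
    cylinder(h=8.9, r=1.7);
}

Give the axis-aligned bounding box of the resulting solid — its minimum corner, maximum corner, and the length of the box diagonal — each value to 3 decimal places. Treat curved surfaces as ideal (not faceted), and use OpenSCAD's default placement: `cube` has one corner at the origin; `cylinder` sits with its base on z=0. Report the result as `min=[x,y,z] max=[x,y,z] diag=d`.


A = translate([-11.8, 2.1, 9.9]) cube([8.3, 3.5, 13.6]) → bbox [-11.8,2.1,9.9] .. [-3.5,5.6,23.5]
B = cylinder(h=8.9, r=1.7) → bbox [-1.7,-1.7,0] .. [1.7,1.7,8.9]
lo = A.lo+B.lo = [-11.8-1.7, 2.1-1.7, 9.9+0] = [-13.500,0.400,9.900]
hi = A.hi+B.hi = [-3.5+1.7, 5.6+1.7, 23.5+8.9] = [-1.800,7.300,32.400]
diag = √(11.7²+6.9²+22.5²) = √690.75 = 26.282

min=[-13.500,0.400,9.900] max=[-1.800,7.300,32.400] diag=26.282


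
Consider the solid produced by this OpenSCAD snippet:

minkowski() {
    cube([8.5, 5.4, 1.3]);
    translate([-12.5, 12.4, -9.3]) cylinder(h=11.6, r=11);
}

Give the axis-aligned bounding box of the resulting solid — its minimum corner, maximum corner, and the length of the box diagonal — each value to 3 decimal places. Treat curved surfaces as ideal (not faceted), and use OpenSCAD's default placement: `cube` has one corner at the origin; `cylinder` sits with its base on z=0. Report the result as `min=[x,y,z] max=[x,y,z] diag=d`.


min=[-23.500,1.400,-9.300] max=[7.000,28.800,3.600] diag=42.982

A = translate([-12.5, 12.4, -9.3]) cylinder(h=11.6, r=11) → bbox [-23.5,1.4,-9.3] .. [-1.5,23.4,2.3]
B = cube([8.5, 5.4, 1.3]) → bbox [0,0,0] .. [8.5,5.4,1.3]
lo = A.lo+B.lo = [-23.5+0, 1.4+0, -9.3+0] = [-23.500,1.400,-9.300]
hi = A.hi+B.hi = [-1.5+8.5, 23.4+5.4, 2.3+1.3] = [7.000,28.800,3.600]
diag = √(30.5²+27.4²+12.9²) = √1847.42 = 42.982


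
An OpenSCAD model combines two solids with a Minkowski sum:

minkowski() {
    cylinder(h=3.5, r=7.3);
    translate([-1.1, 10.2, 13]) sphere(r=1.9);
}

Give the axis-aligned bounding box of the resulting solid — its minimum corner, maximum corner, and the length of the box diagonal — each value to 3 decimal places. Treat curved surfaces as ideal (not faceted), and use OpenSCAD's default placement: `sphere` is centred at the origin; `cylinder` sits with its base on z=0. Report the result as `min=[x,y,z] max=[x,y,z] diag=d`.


min=[-10.300,1.000,11.100] max=[8.100,19.400,18.400] diag=27.026

A = translate([-1.1, 10.2, 13]) sphere(r=1.9) → bbox [-3,8.3,11.1] .. [0.8,12.1,14.9]
B = cylinder(h=3.5, r=7.3) → bbox [-7.3,-7.3,0] .. [7.3,7.3,3.5]
lo = A.lo+B.lo = [-3-7.3, 8.3-7.3, 11.1+0] = [-10.300,1.000,11.100]
hi = A.hi+B.hi = [0.8+7.3, 12.1+7.3, 14.9+3.5] = [8.100,19.400,18.400]
diag = √(18.4²+18.4²+7.3²) = √730.41 = 27.026


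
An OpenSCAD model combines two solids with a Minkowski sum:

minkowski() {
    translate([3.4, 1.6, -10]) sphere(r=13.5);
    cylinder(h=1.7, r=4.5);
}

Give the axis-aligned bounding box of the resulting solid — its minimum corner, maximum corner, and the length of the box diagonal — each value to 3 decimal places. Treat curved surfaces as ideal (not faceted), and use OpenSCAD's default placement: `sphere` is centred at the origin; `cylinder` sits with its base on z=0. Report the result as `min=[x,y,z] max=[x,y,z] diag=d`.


A = translate([3.4, 1.6, -10]) sphere(r=13.5) → bbox [-10.1,-11.9,-23.5] .. [16.9,15.1,3.5]
B = cylinder(h=1.7, r=4.5) → bbox [-4.5,-4.5,0] .. [4.5,4.5,1.7]
lo = A.lo+B.lo = [-10.1-4.5, -11.9-4.5, -23.5+0] = [-14.600,-16.400,-23.500]
hi = A.hi+B.hi = [16.9+4.5, 15.1+4.5, 3.5+1.7] = [21.400,19.600,5.200]
diag = √(36²+36²+28.7²) = √3415.69 = 58.444

min=[-14.600,-16.400,-23.500] max=[21.400,19.600,5.200] diag=58.444


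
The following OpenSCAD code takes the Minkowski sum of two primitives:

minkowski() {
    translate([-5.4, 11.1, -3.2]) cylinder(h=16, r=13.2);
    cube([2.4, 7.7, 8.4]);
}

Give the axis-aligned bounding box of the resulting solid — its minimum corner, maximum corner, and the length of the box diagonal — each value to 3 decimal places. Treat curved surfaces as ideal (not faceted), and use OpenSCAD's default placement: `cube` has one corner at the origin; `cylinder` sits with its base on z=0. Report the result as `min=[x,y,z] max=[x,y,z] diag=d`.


min=[-18.600,-2.100,-3.200] max=[10.200,32.000,21.200] diag=50.869

A = translate([-5.4, 11.1, -3.2]) cylinder(h=16, r=13.2) → bbox [-18.6,-2.1,-3.2] .. [7.8,24.3,12.8]
B = cube([2.4, 7.7, 8.4]) → bbox [0,0,0] .. [2.4,7.7,8.4]
lo = A.lo+B.lo = [-18.6+0, -2.1+0, -3.2+0] = [-18.600,-2.100,-3.200]
hi = A.hi+B.hi = [7.8+2.4, 24.3+7.7, 12.8+8.4] = [10.200,32.000,21.200]
diag = √(28.8²+34.1²+24.4²) = √2587.61 = 50.869


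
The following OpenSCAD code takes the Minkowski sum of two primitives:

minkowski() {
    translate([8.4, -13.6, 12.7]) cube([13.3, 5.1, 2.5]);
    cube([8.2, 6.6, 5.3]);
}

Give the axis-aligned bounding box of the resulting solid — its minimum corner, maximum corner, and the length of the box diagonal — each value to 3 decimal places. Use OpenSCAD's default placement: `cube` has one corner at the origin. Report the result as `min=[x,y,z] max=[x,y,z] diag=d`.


A = translate([8.4, -13.6, 12.7]) cube([13.3, 5.1, 2.5]) → bbox [8.4,-13.6,12.7] .. [21.7,-8.5,15.2]
B = cube([8.2, 6.6, 5.3]) → bbox [0,0,0] .. [8.2,6.6,5.3]
lo = A.lo+B.lo = [8.4+0, -13.6+0, 12.7+0] = [8.400,-13.600,12.700]
hi = A.hi+B.hi = [21.7+8.2, -8.5+6.6, 15.2+5.3] = [29.900,-1.900,20.500]
diag = √(21.5²+11.7²+7.8²) = √659.98 = 25.690

min=[8.400,-13.600,12.700] max=[29.900,-1.900,20.500] diag=25.690


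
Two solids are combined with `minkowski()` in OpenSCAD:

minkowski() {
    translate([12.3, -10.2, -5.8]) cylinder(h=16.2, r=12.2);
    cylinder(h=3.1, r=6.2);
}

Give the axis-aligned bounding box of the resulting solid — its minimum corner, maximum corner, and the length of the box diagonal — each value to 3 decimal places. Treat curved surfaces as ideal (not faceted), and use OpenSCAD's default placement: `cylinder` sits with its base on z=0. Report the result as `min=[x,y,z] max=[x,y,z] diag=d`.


min=[-6.100,-28.600,-5.800] max=[30.700,8.200,13.500] diag=55.506

A = translate([12.3, -10.2, -5.8]) cylinder(h=16.2, r=12.2) → bbox [0.1,-22.4,-5.8] .. [24.5,2,10.4]
B = cylinder(h=3.1, r=6.2) → bbox [-6.2,-6.2,0] .. [6.2,6.2,3.1]
lo = A.lo+B.lo = [0.1-6.2, -22.4-6.2, -5.8+0] = [-6.100,-28.600,-5.800]
hi = A.hi+B.hi = [24.5+6.2, 2+6.2, 10.4+3.1] = [30.700,8.200,13.500]
diag = √(36.8²+36.8²+19.3²) = √3080.97 = 55.506


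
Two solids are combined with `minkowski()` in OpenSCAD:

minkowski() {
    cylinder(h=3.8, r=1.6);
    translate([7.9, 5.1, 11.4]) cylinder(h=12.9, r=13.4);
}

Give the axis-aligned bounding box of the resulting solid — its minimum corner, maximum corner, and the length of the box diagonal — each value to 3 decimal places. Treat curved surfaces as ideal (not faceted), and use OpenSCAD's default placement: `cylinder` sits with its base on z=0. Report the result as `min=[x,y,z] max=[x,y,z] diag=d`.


min=[-7.100,-9.900,11.400] max=[22.900,20.100,28.100] diag=45.595

A = translate([7.9, 5.1, 11.4]) cylinder(h=12.9, r=13.4) → bbox [-5.5,-8.3,11.4] .. [21.3,18.5,24.3]
B = cylinder(h=3.8, r=1.6) → bbox [-1.6,-1.6,0] .. [1.6,1.6,3.8]
lo = A.lo+B.lo = [-5.5-1.6, -8.3-1.6, 11.4+0] = [-7.100,-9.900,11.400]
hi = A.hi+B.hi = [21.3+1.6, 18.5+1.6, 24.3+3.8] = [22.900,20.100,28.100]
diag = √(30²+30²+16.7²) = √2078.89 = 45.595


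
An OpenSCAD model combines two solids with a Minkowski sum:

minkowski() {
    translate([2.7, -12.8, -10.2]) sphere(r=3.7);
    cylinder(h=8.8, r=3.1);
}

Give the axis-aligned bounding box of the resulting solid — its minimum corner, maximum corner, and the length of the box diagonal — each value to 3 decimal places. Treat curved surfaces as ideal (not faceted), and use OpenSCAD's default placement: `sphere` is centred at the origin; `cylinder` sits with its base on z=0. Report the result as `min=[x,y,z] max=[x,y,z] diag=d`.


min=[-4.100,-19.600,-13.900] max=[9.500,-6.000,2.300] diag=25.147

A = translate([2.7, -12.8, -10.2]) sphere(r=3.7) → bbox [-1,-16.5,-13.9] .. [6.4,-9.1,-6.5]
B = cylinder(h=8.8, r=3.1) → bbox [-3.1,-3.1,0] .. [3.1,3.1,8.8]
lo = A.lo+B.lo = [-1-3.1, -16.5-3.1, -13.9+0] = [-4.100,-19.600,-13.900]
hi = A.hi+B.hi = [6.4+3.1, -9.1+3.1, -6.5+8.8] = [9.500,-6.000,2.300]
diag = √(13.6²+13.6²+16.2²) = √632.36 = 25.147


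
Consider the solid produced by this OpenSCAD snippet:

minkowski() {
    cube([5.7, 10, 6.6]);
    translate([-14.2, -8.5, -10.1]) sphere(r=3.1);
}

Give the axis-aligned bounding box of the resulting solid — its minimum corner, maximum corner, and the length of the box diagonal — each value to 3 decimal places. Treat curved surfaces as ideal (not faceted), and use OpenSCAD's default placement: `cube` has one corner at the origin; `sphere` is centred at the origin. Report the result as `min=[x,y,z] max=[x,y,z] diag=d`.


min=[-17.300,-11.600,-13.200] max=[-5.400,4.600,-0.400] diag=23.830

A = translate([-14.2, -8.5, -10.1]) sphere(r=3.1) → bbox [-17.3,-11.6,-13.2] .. [-11.1,-5.4,-7]
B = cube([5.7, 10, 6.6]) → bbox [0,0,0] .. [5.7,10,6.6]
lo = A.lo+B.lo = [-17.3+0, -11.6+0, -13.2+0] = [-17.300,-11.600,-13.200]
hi = A.hi+B.hi = [-11.1+5.7, -5.4+10, -7+6.6] = [-5.400,4.600,-0.400]
diag = √(11.9²+16.2²+12.8²) = √567.89 = 23.830


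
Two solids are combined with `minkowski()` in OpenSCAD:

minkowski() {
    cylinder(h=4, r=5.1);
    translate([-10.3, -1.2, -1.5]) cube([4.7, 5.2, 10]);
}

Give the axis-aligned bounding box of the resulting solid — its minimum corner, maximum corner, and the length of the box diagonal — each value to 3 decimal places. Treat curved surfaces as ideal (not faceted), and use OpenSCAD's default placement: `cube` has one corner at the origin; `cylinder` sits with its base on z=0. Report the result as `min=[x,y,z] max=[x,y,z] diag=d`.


A = translate([-10.3, -1.2, -1.5]) cube([4.7, 5.2, 10]) → bbox [-10.3,-1.2,-1.5] .. [-5.6,4,8.5]
B = cylinder(h=4, r=5.1) → bbox [-5.1,-5.1,0] .. [5.1,5.1,4]
lo = A.lo+B.lo = [-10.3-5.1, -1.2-5.1, -1.5+0] = [-15.400,-6.300,-1.500]
hi = A.hi+B.hi = [-5.6+5.1, 4+5.1, 8.5+4] = [-0.500,9.100,12.500]
diag = √(14.9²+15.4²+14²) = √655.17 = 25.596

min=[-15.400,-6.300,-1.500] max=[-0.500,9.100,12.500] diag=25.596


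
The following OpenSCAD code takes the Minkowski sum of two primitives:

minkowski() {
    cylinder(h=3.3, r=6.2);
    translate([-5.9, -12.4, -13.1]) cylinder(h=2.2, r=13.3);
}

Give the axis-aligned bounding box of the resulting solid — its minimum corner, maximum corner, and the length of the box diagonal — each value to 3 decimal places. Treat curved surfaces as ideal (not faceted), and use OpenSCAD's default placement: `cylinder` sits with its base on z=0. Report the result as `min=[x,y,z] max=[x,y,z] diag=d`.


min=[-25.400,-31.900,-13.100] max=[13.600,7.100,-7.600] diag=55.428

A = translate([-5.9, -12.4, -13.1]) cylinder(h=2.2, r=13.3) → bbox [-19.2,-25.7,-13.1] .. [7.4,0.9,-10.9]
B = cylinder(h=3.3, r=6.2) → bbox [-6.2,-6.2,0] .. [6.2,6.2,3.3]
lo = A.lo+B.lo = [-19.2-6.2, -25.7-6.2, -13.1+0] = [-25.400,-31.900,-13.100]
hi = A.hi+B.hi = [7.4+6.2, 0.9+6.2, -10.9+3.3] = [13.600,7.100,-7.600]
diag = √(39²+39²+5.5²) = √3072.25 = 55.428


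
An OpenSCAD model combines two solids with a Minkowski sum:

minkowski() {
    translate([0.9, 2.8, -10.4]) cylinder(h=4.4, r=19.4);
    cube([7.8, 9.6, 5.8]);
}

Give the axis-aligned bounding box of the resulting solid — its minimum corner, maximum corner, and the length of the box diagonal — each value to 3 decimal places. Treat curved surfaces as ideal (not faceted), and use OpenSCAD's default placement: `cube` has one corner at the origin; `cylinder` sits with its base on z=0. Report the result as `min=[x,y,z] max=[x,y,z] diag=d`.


A = translate([0.9, 2.8, -10.4]) cylinder(h=4.4, r=19.4) → bbox [-18.5,-16.6,-10.4] .. [20.3,22.2,-6]
B = cube([7.8, 9.6, 5.8]) → bbox [0,0,0] .. [7.8,9.6,5.8]
lo = A.lo+B.lo = [-18.5+0, -16.6+0, -10.4+0] = [-18.500,-16.600,-10.400]
hi = A.hi+B.hi = [20.3+7.8, 22.2+9.6, -6+5.8] = [28.100,31.800,-0.200]
diag = √(46.6²+48.4²+10.2²) = √4618.16 = 67.957

min=[-18.500,-16.600,-10.400] max=[28.100,31.800,-0.200] diag=67.957


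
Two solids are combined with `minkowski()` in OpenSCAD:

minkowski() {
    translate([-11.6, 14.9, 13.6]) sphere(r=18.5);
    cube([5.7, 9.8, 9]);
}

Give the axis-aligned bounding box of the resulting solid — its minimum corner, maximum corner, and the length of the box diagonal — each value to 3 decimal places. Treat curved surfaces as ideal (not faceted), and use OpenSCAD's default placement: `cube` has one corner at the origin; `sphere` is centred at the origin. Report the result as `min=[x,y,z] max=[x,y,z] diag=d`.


A = translate([-11.6, 14.9, 13.6]) sphere(r=18.5) → bbox [-30.1,-3.6,-4.9] .. [6.9,33.4,32.1]
B = cube([5.7, 9.8, 9]) → bbox [0,0,0] .. [5.7,9.8,9]
lo = A.lo+B.lo = [-30.1+0, -3.6+0, -4.9+0] = [-30.100,-3.600,-4.900]
hi = A.hi+B.hi = [6.9+5.7, 33.4+9.8, 32.1+9] = [12.600,43.200,41.100]
diag = √(42.7²+46.8²+46²) = √6129.53 = 78.291

min=[-30.100,-3.600,-4.900] max=[12.600,43.200,41.100] diag=78.291


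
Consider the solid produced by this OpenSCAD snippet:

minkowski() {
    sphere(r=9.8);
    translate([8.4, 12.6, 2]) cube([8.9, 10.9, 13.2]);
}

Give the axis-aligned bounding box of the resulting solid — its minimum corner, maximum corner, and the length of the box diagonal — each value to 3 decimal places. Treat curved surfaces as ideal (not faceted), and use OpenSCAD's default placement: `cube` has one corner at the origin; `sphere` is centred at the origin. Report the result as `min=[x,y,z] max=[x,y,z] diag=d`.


min=[-1.400,2.800,-7.800] max=[27.100,33.300,25.000] diag=53.088

A = translate([8.4, 12.6, 2]) cube([8.9, 10.9, 13.2]) → bbox [8.4,12.6,2] .. [17.3,23.5,15.2]
B = sphere(r=9.8) → bbox [-9.8,-9.8,-9.8] .. [9.8,9.8,9.8]
lo = A.lo+B.lo = [8.4-9.8, 12.6-9.8, 2-9.8] = [-1.400,2.800,-7.800]
hi = A.hi+B.hi = [17.3+9.8, 23.5+9.8, 15.2+9.8] = [27.100,33.300,25.000]
diag = √(28.5²+30.5²+32.8²) = √2818.34 = 53.088


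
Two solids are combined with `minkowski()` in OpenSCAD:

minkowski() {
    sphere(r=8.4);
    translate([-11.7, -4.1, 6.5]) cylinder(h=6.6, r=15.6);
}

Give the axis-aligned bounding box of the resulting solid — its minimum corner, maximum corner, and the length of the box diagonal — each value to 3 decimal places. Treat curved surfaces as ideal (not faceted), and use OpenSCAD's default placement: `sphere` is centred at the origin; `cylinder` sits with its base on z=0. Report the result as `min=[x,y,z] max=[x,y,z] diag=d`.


min=[-35.700,-28.100,-1.900] max=[12.300,19.900,21.500] diag=71.802

A = translate([-11.7, -4.1, 6.5]) cylinder(h=6.6, r=15.6) → bbox [-27.3,-19.7,6.5] .. [3.9,11.5,13.1]
B = sphere(r=8.4) → bbox [-8.4,-8.4,-8.4] .. [8.4,8.4,8.4]
lo = A.lo+B.lo = [-27.3-8.4, -19.7-8.4, 6.5-8.4] = [-35.700,-28.100,-1.900]
hi = A.hi+B.hi = [3.9+8.4, 11.5+8.4, 13.1+8.4] = [12.300,19.900,21.500]
diag = √(48²+48²+23.4²) = √5155.56 = 71.802


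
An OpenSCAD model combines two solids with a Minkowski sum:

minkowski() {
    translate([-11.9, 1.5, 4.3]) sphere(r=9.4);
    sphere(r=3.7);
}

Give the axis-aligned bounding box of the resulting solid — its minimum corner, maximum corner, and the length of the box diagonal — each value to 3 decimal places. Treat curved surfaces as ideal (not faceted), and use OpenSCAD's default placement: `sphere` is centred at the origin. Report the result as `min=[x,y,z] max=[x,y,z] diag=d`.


A = translate([-11.9, 1.5, 4.3]) sphere(r=9.4) → bbox [-21.3,-7.9,-5.1] .. [-2.5,10.9,13.7]
B = sphere(r=3.7) → bbox [-3.7,-3.7,-3.7] .. [3.7,3.7,3.7]
lo = A.lo+B.lo = [-21.3-3.7, -7.9-3.7, -5.1-3.7] = [-25.000,-11.600,-8.800]
hi = A.hi+B.hi = [-2.5+3.7, 10.9+3.7, 13.7+3.7] = [1.200,14.600,17.400]
diag = √(26.2²+26.2²+26.2²) = √2059.32 = 45.380

min=[-25.000,-11.600,-8.800] max=[1.200,14.600,17.400] diag=45.380


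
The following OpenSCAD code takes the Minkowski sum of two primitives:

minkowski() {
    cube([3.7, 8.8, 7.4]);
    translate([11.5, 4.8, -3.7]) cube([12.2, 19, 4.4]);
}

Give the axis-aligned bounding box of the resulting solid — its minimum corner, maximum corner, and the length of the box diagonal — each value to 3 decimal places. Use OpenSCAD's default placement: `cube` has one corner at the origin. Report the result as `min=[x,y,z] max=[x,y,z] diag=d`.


min=[11.500,4.800,-3.700] max=[27.400,32.600,8.100] diag=34.130

A = translate([11.5, 4.8, -3.7]) cube([12.2, 19, 4.4]) → bbox [11.5,4.8,-3.7] .. [23.7,23.8,0.7]
B = cube([3.7, 8.8, 7.4]) → bbox [0,0,0] .. [3.7,8.8,7.4]
lo = A.lo+B.lo = [11.5+0, 4.8+0, -3.7+0] = [11.500,4.800,-3.700]
hi = A.hi+B.hi = [23.7+3.7, 23.8+8.8, 0.7+7.4] = [27.400,32.600,8.100]
diag = √(15.9²+27.8²+11.8²) = √1164.89 = 34.130


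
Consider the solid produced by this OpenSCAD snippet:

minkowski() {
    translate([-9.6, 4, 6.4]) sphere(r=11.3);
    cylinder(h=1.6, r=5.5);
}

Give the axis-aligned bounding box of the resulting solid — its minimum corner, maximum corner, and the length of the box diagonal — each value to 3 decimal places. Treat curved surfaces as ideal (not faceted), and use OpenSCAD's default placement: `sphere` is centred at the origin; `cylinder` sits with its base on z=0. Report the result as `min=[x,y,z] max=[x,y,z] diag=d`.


min=[-26.400,-12.800,-4.900] max=[7.200,20.800,19.300] diag=53.325

A = translate([-9.6, 4, 6.4]) sphere(r=11.3) → bbox [-20.9,-7.3,-4.9] .. [1.7,15.3,17.7]
B = cylinder(h=1.6, r=5.5) → bbox [-5.5,-5.5,0] .. [5.5,5.5,1.6]
lo = A.lo+B.lo = [-20.9-5.5, -7.3-5.5, -4.9+0] = [-26.400,-12.800,-4.900]
hi = A.hi+B.hi = [1.7+5.5, 15.3+5.5, 17.7+1.6] = [7.200,20.800,19.300]
diag = √(33.6²+33.6²+24.2²) = √2843.56 = 53.325


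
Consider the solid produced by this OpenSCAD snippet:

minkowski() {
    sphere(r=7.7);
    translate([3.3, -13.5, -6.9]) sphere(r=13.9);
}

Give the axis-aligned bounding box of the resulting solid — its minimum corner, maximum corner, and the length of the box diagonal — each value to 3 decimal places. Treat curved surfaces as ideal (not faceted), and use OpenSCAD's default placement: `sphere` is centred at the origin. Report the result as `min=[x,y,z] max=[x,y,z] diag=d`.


min=[-18.300,-35.100,-28.500] max=[24.900,8.100,14.700] diag=74.825

A = translate([3.3, -13.5, -6.9]) sphere(r=13.9) → bbox [-10.6,-27.4,-20.8] .. [17.2,0.4,7]
B = sphere(r=7.7) → bbox [-7.7,-7.7,-7.7] .. [7.7,7.7,7.7]
lo = A.lo+B.lo = [-10.6-7.7, -27.4-7.7, -20.8-7.7] = [-18.300,-35.100,-28.500]
hi = A.hi+B.hi = [17.2+7.7, 0.4+7.7, 7+7.7] = [24.900,8.100,14.700]
diag = √(43.2²+43.2²+43.2²) = √5598.72 = 74.825


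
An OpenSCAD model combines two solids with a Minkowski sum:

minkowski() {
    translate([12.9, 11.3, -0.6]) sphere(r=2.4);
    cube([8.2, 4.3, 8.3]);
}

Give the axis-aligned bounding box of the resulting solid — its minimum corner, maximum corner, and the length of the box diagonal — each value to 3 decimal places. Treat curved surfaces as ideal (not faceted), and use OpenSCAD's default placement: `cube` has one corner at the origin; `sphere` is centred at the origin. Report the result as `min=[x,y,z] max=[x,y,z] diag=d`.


min=[10.500,8.900,-3.000] max=[23.500,18.000,10.100] diag=20.577

A = translate([12.9, 11.3, -0.6]) sphere(r=2.4) → bbox [10.5,8.9,-3] .. [15.3,13.7,1.8]
B = cube([8.2, 4.3, 8.3]) → bbox [0,0,0] .. [8.2,4.3,8.3]
lo = A.lo+B.lo = [10.5+0, 8.9+0, -3+0] = [10.500,8.900,-3.000]
hi = A.hi+B.hi = [15.3+8.2, 13.7+4.3, 1.8+8.3] = [23.500,18.000,10.100]
diag = √(13²+9.1²+13.1²) = √423.42 = 20.577


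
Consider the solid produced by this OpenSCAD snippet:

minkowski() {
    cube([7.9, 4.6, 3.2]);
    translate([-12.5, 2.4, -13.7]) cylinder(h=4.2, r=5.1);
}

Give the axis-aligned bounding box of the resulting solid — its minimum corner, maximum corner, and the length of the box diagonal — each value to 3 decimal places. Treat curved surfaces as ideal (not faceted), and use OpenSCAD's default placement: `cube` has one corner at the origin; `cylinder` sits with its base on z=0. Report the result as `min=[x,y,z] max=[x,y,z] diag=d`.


min=[-17.600,-2.700,-13.700] max=[0.500,12.100,-6.300] diag=24.524

A = translate([-12.5, 2.4, -13.7]) cylinder(h=4.2, r=5.1) → bbox [-17.6,-2.7,-13.7] .. [-7.4,7.5,-9.5]
B = cube([7.9, 4.6, 3.2]) → bbox [0,0,0] .. [7.9,4.6,3.2]
lo = A.lo+B.lo = [-17.6+0, -2.7+0, -13.7+0] = [-17.600,-2.700,-13.700]
hi = A.hi+B.hi = [-7.4+7.9, 7.5+4.6, -9.5+3.2] = [0.500,12.100,-6.300]
diag = √(18.1²+14.8²+7.4²) = √601.41 = 24.524


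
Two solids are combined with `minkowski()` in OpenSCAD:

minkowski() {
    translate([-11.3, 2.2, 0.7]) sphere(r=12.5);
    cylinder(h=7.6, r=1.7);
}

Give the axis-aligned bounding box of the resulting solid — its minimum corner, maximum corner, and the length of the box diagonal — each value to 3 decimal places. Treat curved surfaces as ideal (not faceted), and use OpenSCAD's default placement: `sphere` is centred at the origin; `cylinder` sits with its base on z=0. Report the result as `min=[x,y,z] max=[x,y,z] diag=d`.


A = translate([-11.3, 2.2, 0.7]) sphere(r=12.5) → bbox [-23.8,-10.3,-11.8] .. [1.2,14.7,13.2]
B = cylinder(h=7.6, r=1.7) → bbox [-1.7,-1.7,0] .. [1.7,1.7,7.6]
lo = A.lo+B.lo = [-23.8-1.7, -10.3-1.7, -11.8+0] = [-25.500,-12.000,-11.800]
hi = A.hi+B.hi = [1.2+1.7, 14.7+1.7, 13.2+7.6] = [2.900,16.400,20.800]
diag = √(28.4²+28.4²+32.6²) = √2675.88 = 51.729

min=[-25.500,-12.000,-11.800] max=[2.900,16.400,20.800] diag=51.729


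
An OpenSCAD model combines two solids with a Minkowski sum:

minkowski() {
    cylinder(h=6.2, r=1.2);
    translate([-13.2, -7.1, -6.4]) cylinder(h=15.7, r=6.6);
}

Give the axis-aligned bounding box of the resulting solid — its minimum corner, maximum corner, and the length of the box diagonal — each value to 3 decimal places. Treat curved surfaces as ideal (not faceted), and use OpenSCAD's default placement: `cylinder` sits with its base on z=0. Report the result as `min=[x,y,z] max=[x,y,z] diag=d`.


min=[-21.000,-14.900,-6.400] max=[-5.400,0.700,15.500] diag=31.086

A = translate([-13.2, -7.1, -6.4]) cylinder(h=15.7, r=6.6) → bbox [-19.8,-13.7,-6.4] .. [-6.6,-0.5,9.3]
B = cylinder(h=6.2, r=1.2) → bbox [-1.2,-1.2,0] .. [1.2,1.2,6.2]
lo = A.lo+B.lo = [-19.8-1.2, -13.7-1.2, -6.4+0] = [-21.000,-14.900,-6.400]
hi = A.hi+B.hi = [-6.6+1.2, -0.5+1.2, 9.3+6.2] = [-5.400,0.700,15.500]
diag = √(15.6²+15.6²+21.9²) = √966.33 = 31.086


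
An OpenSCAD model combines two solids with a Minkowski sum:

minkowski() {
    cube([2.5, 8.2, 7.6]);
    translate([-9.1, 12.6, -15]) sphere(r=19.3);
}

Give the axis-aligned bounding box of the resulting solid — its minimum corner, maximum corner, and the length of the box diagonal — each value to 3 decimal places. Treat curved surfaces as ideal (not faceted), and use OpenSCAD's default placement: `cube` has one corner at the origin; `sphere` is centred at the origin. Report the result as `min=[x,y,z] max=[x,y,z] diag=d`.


min=[-28.400,-6.700,-34.300] max=[12.700,40.100,11.900] diag=77.549

A = translate([-9.1, 12.6, -15]) sphere(r=19.3) → bbox [-28.4,-6.7,-34.3] .. [10.2,31.9,4.3]
B = cube([2.5, 8.2, 7.6]) → bbox [0,0,0] .. [2.5,8.2,7.6]
lo = A.lo+B.lo = [-28.4+0, -6.7+0, -34.3+0] = [-28.400,-6.700,-34.300]
hi = A.hi+B.hi = [10.2+2.5, 31.9+8.2, 4.3+7.6] = [12.700,40.100,11.900]
diag = √(41.1²+46.8²+46.2²) = √6013.89 = 77.549


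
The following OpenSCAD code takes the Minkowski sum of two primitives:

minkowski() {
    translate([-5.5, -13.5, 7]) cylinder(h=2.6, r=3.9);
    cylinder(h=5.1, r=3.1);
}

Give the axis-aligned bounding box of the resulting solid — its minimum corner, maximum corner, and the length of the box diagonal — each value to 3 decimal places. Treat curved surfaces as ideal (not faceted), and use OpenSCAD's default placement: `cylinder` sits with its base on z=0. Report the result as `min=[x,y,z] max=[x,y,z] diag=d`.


min=[-12.500,-20.500,7.000] max=[1.500,-6.500,14.700] diag=21.244

A = translate([-5.5, -13.5, 7]) cylinder(h=2.6, r=3.9) → bbox [-9.4,-17.4,7] .. [-1.6,-9.6,9.6]
B = cylinder(h=5.1, r=3.1) → bbox [-3.1,-3.1,0] .. [3.1,3.1,5.1]
lo = A.lo+B.lo = [-9.4-3.1, -17.4-3.1, 7+0] = [-12.500,-20.500,7.000]
hi = A.hi+B.hi = [-1.6+3.1, -9.6+3.1, 9.6+5.1] = [1.500,-6.500,14.700]
diag = √(14²+14²+7.7²) = √451.29 = 21.244


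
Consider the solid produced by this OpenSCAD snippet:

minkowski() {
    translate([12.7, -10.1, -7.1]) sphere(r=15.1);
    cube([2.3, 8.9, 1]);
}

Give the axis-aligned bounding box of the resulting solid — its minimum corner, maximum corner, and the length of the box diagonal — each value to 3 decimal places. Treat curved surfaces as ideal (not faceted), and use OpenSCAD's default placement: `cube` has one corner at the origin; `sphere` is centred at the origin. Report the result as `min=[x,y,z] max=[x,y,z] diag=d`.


A = translate([12.7, -10.1, -7.1]) sphere(r=15.1) → bbox [-2.4,-25.2,-22.2] .. [27.8,5,8]
B = cube([2.3, 8.9, 1]) → bbox [0,0,0] .. [2.3,8.9,1]
lo = A.lo+B.lo = [-2.4+0, -25.2+0, -22.2+0] = [-2.400,-25.200,-22.200]
hi = A.hi+B.hi = [27.8+2.3, 5+8.9, 8+1] = [30.100,13.900,9.000]
diag = √(32.5²+39.1²+31.2²) = √3558.5 = 59.653

min=[-2.400,-25.200,-22.200] max=[30.100,13.900,9.000] diag=59.653


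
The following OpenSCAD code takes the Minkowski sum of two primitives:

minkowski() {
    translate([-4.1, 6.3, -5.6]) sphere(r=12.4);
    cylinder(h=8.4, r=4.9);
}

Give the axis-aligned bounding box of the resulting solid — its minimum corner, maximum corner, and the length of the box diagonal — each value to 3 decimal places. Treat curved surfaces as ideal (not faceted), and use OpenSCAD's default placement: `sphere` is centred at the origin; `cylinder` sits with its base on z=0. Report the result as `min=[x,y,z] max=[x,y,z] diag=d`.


min=[-21.400,-11.000,-18.000] max=[13.200,23.600,15.200] diag=59.132

A = translate([-4.1, 6.3, -5.6]) sphere(r=12.4) → bbox [-16.5,-6.1,-18] .. [8.3,18.7,6.8]
B = cylinder(h=8.4, r=4.9) → bbox [-4.9,-4.9,0] .. [4.9,4.9,8.4]
lo = A.lo+B.lo = [-16.5-4.9, -6.1-4.9, -18+0] = [-21.400,-11.000,-18.000]
hi = A.hi+B.hi = [8.3+4.9, 18.7+4.9, 6.8+8.4] = [13.200,23.600,15.200]
diag = √(34.6²+34.6²+33.2²) = √3496.56 = 59.132


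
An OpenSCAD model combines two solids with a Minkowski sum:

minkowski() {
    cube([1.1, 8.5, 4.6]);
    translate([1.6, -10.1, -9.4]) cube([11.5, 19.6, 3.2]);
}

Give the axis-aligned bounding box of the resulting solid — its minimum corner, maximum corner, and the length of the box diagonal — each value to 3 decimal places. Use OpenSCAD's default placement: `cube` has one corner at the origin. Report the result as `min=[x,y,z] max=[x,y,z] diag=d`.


A = translate([1.6, -10.1, -9.4]) cube([11.5, 19.6, 3.2]) → bbox [1.6,-10.1,-9.4] .. [13.1,9.5,-6.2]
B = cube([1.1, 8.5, 4.6]) → bbox [0,0,0] .. [1.1,8.5,4.6]
lo = A.lo+B.lo = [1.6+0, -10.1+0, -9.4+0] = [1.600,-10.100,-9.400]
hi = A.hi+B.hi = [13.1+1.1, 9.5+8.5, -6.2+4.6] = [14.200,18.000,-1.600]
diag = √(12.6²+28.1²+7.8²) = √1009.21 = 31.768

min=[1.600,-10.100,-9.400] max=[14.200,18.000,-1.600] diag=31.768
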